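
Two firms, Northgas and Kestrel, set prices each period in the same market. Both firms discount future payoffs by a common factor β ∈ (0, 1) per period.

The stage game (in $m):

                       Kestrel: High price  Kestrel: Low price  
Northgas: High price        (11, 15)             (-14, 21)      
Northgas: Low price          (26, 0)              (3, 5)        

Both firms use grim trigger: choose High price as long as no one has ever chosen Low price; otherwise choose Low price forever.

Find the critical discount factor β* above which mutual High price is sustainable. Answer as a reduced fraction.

Northgas: cooperation gives 11 each period; deviation gives 26 once then 3 forever.
  11/(1−β) ≥ 26 + 3β/(1−β) ⇒ β ≥ 15/23.
Kestrel: cooperation gives 15 each period; deviation gives 21 once then 5 forever.
  β ≥ 6/16 = 3/8.
Both must hold, so the binding constraint is Northgas's: β ≥ 15/23.

15/23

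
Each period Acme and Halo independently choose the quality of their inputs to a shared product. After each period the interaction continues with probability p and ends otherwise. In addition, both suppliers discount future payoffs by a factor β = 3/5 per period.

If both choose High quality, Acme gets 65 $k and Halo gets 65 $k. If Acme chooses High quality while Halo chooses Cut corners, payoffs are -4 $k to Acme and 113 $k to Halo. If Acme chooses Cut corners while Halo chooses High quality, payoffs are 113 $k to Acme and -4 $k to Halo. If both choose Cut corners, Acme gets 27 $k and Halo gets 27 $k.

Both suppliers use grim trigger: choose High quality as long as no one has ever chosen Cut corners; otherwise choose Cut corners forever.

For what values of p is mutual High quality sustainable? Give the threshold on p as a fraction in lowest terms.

With continuation probability p and discount β, the effective per-period discount factor is βp.
Grim-trigger IC: βp ≥ (113−65)/(113−27) = 24/43.
So p ≥ (24/43)/(3/5) = 40/43.

40/43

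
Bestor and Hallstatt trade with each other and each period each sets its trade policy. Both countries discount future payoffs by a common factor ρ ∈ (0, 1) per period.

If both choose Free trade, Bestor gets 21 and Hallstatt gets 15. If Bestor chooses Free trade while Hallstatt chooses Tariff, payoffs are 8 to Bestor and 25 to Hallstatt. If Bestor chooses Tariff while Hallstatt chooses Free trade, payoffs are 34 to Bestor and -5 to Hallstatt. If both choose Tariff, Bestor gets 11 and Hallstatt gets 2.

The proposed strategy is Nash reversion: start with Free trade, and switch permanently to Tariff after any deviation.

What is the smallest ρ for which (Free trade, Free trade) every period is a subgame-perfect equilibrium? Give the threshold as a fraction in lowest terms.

Bestor's threshold: (34−21)/(34−11) = 13/23.
Hallstatt's threshold: (25−15)/(25−2) = 10/23.
13/23 > 10/23, so Bestor binds and ρ* = 13/23.

13/23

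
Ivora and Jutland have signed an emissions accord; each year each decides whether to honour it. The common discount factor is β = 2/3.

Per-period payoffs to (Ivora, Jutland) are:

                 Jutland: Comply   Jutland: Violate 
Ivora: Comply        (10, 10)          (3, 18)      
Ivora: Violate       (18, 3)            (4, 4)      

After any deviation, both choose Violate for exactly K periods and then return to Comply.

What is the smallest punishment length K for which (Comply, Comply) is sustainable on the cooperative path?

3

Need Σ_{k=1}^{K} β^k ≥ (18−10)/(10−4) = 1.3333 at β = 2/3.
At K = 2 the sum is 1.1111 < 1.3333; at K = 3 it is 1.4074 ≥ 1.3333.
So the minimum punishment length is K = 3.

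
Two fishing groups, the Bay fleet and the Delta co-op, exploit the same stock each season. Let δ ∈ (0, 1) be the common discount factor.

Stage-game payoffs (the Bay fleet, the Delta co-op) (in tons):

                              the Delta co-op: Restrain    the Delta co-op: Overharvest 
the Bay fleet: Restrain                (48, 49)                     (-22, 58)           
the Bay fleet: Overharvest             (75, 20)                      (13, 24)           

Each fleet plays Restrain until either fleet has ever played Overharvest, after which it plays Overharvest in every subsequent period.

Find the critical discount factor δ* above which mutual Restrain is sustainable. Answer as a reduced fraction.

the Bay fleet's threshold: (75−48)/(75−13) = 27/62.
the Delta co-op's threshold: (58−49)/(58−24) = 9/34.
27/62 > 9/34, so the Bay fleet binds and δ* = 27/62.

27/62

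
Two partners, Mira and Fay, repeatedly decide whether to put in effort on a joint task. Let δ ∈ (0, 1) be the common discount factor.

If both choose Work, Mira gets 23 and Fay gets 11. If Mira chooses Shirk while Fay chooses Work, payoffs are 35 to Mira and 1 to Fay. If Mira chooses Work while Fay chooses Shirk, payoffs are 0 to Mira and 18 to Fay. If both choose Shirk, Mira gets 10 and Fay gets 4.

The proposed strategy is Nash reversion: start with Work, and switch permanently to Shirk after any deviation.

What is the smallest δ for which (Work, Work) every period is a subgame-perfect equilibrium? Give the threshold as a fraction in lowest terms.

Mira's threshold: (35−23)/(35−10) = 12/25.
Fay's threshold: (18−11)/(18−4) = 1/2.
12/25 < 1/2, so Fay binds and δ* = 1/2.

1/2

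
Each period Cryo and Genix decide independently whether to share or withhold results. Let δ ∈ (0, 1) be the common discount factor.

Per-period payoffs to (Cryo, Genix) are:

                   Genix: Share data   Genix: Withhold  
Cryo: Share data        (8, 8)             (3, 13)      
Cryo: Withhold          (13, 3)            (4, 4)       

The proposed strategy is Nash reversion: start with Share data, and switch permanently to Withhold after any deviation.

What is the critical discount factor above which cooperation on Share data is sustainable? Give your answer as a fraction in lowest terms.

5/9

Under grim trigger the critical discount factor is (T−C)/(T−P) with T = 13, C = 8, P = 4.
δ* = (13−8)/(13−4) = 5/9.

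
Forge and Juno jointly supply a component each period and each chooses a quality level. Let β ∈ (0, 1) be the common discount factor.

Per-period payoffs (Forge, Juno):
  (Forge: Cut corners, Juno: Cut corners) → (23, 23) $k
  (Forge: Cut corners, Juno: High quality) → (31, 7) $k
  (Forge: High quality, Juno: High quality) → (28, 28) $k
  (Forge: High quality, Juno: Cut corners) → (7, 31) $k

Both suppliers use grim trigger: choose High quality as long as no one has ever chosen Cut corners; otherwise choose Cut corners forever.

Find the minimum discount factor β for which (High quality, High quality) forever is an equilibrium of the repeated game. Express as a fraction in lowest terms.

28/(1−β) ≥ 31 + 23β/(1−β)
28 ≥ 31 − 8β
β ≥ 3/8.

3/8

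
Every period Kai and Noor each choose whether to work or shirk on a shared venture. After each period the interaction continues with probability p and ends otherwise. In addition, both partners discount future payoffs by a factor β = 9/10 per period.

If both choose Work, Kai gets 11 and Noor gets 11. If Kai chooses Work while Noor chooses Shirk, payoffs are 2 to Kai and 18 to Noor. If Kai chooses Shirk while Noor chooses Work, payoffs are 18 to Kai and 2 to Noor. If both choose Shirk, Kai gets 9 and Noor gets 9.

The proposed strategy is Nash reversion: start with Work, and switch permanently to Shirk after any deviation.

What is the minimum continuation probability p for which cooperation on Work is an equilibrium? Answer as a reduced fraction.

70/81

Expected continuation weight on next period's payoff is β·p = 9/10·p, which plays the role of the discount factor.
Cooperation requires 9/10·p ≥ (18−11)/(18−9) = 7/9, hence p ≥ 70/81.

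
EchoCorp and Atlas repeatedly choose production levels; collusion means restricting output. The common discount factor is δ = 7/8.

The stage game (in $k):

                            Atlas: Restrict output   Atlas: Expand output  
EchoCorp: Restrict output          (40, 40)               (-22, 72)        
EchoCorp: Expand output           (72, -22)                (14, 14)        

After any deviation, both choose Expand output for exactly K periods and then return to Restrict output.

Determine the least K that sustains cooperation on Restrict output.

2

IC: δ(1−δ^K)/(1−δ) ≥ (72−40)/(40−14) = 16/13.
With δ = 7/8: need 1 − δ^K ≥ 16/13·(1−7/8)/(7/8), i.e. δ^K ≤ 0.8242.
Since (7/8)^1 = 0.8750 and (7/8)^2 = 0.7656, the smallest such K is 2.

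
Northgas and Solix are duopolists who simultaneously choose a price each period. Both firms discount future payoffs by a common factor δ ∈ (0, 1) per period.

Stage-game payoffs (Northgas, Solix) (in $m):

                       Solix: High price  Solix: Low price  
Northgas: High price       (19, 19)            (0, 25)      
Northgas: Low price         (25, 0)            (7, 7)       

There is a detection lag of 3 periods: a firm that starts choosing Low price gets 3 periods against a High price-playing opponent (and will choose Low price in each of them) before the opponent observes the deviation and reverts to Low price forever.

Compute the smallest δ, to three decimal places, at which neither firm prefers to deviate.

A deviator earns 25 for 3 periods, then 7 forever; cooperating earns 19 forever. Multiplying the IC by (1−δ):
19 ≥ 25(1−δ^3) + 7δ^3, so 18·δ^3 ≥ 6 and δ^3 ≥ 1/3.
δ ≥ (1/3)^(1/3) ≈ 0.693.

0.693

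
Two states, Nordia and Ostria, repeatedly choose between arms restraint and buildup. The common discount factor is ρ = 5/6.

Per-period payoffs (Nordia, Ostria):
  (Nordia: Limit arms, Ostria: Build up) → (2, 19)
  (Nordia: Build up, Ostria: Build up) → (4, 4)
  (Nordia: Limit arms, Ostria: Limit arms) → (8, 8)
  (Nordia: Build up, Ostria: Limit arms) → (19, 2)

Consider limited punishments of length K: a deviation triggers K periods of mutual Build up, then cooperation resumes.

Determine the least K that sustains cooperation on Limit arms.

5

No profitable deviation requires (8−4)(ρ+…+ρ^K) ≥ 19−8, i.e. ρ+…+ρ^K ≥ 11/4 ≈ 2.7500.
With ρ = 5/6, the partial sums are K=1: 0.8333, K=2: 1.5278, K=3: 2.1065, K=4: 2.5887, K=5: 2.9906.
K = 5 is the first length at which the sum reaches 2.7500.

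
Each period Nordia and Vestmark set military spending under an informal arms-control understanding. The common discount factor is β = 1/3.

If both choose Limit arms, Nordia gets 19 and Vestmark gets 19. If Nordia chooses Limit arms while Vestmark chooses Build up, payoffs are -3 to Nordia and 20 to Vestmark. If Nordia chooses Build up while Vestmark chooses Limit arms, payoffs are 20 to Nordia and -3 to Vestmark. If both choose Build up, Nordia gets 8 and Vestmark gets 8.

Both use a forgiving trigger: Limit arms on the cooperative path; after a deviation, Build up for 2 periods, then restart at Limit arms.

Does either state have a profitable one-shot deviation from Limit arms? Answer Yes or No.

No

A one-shot deviation gives 20 now, then 8 for 2 periods, then back to 19.
Gain from deviating: (20−19) today; loss: (19−8) in each of the next 2 periods.
No-deviation condition: (19−8)(β+…+β^2) ≥ 20−19, i.e. β+…+β^2 ≥ 1/11.
At β = 1/3: β+…+β^2 = 0.4444 ≥ 0.0909.
So cooperation is sustainable.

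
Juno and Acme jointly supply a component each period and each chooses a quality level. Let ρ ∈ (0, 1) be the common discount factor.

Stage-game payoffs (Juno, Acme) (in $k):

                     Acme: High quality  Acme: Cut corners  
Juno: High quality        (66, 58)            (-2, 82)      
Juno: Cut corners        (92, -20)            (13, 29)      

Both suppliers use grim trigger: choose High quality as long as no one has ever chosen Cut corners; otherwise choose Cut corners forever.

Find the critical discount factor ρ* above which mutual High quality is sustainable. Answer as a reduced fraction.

Juno's threshold: (92−66)/(92−13) = 26/79.
Acme's threshold: (82−58)/(82−29) = 24/53.
26/79 < 24/53, so Acme binds and ρ* = 24/53.

24/53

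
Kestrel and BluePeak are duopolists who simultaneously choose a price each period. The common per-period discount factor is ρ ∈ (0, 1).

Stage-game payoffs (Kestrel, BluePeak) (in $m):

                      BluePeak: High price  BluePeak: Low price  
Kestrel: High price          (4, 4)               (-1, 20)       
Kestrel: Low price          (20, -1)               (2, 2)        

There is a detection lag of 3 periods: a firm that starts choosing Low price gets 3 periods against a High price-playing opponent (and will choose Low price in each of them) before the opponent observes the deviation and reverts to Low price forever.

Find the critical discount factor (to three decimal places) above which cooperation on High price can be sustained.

A deviator earns 20 for 3 periods, then 2 forever; cooperating earns 4 forever. Multiplying the IC by (1−ρ):
4 ≥ 20(1−ρ^3) + 2ρ^3, so 18·ρ^3 ≥ 16 and ρ^3 ≥ 8/9.
ρ ≥ (8/9)^(1/3) ≈ 0.961.

0.961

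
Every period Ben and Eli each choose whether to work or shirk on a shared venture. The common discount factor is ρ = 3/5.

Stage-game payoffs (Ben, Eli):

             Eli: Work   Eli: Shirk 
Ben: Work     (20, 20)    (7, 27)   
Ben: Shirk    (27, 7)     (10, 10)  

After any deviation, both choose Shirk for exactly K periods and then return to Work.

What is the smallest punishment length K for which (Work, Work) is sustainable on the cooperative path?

2

Need Σ_{k=1}^{K} ρ^k ≥ (27−20)/(20−10) = 0.7000 at ρ = 3/5.
At K = 1 the sum is 0.6000 < 0.7000; at K = 2 it is 0.9600 ≥ 0.7000.
So the minimum punishment length is K = 2.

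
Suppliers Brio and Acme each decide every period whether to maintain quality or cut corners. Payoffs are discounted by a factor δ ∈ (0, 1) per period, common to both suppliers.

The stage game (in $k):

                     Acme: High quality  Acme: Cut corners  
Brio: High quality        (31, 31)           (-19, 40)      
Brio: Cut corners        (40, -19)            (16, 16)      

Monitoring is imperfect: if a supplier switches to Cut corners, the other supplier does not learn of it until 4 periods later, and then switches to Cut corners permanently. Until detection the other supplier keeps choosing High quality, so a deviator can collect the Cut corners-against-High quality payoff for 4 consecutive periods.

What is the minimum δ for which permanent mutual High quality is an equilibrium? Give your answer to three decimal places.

0.783

The best deviation is to choose Cut corners for all 4 undetected periods, earning 40 each, then 16 forever once detected.
Deviation value: 40(1−δ^4)/(1−δ) + 16δ^4/(1−δ); cooperation value: 31/(1−δ).
IC: 31 ≥ 40(1−δ^4) + 16δ^4 = 40 − 24δ^4.
So δ^4 ≥ 9/24 = 3/8, giving δ ≥ (3/8)^(1/4) ≈ 0.783.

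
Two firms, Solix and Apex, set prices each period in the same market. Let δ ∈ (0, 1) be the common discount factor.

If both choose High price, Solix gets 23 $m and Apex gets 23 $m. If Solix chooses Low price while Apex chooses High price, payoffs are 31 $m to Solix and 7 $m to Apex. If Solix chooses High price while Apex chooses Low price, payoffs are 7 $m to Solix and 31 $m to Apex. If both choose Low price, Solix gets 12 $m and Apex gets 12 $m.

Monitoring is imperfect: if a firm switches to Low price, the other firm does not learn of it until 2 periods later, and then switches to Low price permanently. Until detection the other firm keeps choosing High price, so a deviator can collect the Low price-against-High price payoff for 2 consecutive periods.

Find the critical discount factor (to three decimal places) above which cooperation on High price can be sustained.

Deviating for the 2 undetected periods gains 31−23 = 8 per period over cooperation, then loses 23−12 = 11 per period forever once punishment starts.
Gain: 8(1 + δ + … + δ^1); loss: 11·δ^2/(1−δ).
No profitable deviation ⇔ 8(1−δ^2) ≤ 11·δ^2, i.e. δ^2 ≥ 8/(8+11) = 8/19.
Hence δ ≥ (8/19)^(1/2) ≈ 0.649.

0.649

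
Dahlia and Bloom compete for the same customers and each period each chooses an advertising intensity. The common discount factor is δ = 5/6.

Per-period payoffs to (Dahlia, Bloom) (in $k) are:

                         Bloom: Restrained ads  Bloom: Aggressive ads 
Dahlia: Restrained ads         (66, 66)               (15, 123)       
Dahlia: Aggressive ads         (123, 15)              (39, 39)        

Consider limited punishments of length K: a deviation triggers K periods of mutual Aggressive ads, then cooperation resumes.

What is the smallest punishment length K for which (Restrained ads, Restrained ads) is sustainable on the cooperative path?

4

No profitable deviation requires (66−39)(δ+…+δ^K) ≥ 123−66, i.e. δ+…+δ^K ≥ 19/9 ≈ 2.1111.
With δ = 5/6, the partial sums are K=1: 0.8333, K=2: 1.5278, K=3: 2.1065, K=4: 2.5887.
K = 4 is the first length at which the sum reaches 2.1111.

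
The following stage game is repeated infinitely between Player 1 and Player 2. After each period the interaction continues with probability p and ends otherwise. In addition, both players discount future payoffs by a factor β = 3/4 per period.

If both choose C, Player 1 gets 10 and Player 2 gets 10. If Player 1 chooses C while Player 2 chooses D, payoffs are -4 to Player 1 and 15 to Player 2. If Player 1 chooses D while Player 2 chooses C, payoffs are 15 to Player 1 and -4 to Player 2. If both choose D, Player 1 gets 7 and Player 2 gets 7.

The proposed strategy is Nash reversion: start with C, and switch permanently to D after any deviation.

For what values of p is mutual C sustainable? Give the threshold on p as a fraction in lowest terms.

5/6

With continuation probability p and discount β, the effective per-period discount factor is βp.
Grim-trigger IC: βp ≥ (15−10)/(15−7) = 5/8.
So p ≥ (5/8)/(3/4) = 5/6.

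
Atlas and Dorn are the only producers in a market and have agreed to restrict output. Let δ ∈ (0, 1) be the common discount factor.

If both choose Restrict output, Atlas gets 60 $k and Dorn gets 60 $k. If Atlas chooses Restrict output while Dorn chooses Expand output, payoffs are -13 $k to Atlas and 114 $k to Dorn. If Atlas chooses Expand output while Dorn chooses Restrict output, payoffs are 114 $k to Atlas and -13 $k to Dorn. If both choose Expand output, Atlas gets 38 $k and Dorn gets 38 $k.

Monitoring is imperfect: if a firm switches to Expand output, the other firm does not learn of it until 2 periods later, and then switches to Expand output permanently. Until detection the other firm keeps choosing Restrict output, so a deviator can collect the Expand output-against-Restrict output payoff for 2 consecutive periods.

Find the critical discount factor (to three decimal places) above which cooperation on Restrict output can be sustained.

Deviating for the 2 undetected periods gains 114−60 = 54 per period over cooperation, then loses 60−38 = 22 per period forever once punishment starts.
Gain: 54(1 + δ + … + δ^1); loss: 22·δ^2/(1−δ).
No profitable deviation ⇔ 54(1−δ^2) ≤ 22·δ^2, i.e. δ^2 ≥ 54/(54+22) = 27/38.
Hence δ ≥ (27/38)^(1/2) ≈ 0.843.

0.843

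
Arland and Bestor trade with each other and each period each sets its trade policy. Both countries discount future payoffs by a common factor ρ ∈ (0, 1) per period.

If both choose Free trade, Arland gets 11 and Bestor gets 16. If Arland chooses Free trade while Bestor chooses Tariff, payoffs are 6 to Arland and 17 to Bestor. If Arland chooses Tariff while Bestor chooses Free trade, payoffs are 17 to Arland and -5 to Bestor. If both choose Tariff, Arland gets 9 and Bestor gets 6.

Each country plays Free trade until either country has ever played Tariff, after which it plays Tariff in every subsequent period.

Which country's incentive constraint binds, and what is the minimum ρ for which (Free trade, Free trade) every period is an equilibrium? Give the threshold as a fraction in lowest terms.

Arland: cooperation gives 11 each period; deviation gives 17 once then 9 forever.
  11/(1−ρ) ≥ 17 + 9ρ/(1−ρ) ⇒ ρ ≥ 6/8 = 3/4.
Bestor: cooperation gives 16 each period; deviation gives 17 once then 6 forever.
  ρ ≥ 1/11.
Both must hold, so the binding constraint is Arland's: ρ ≥ 3/4.

Arland; ρ ≥ 3/4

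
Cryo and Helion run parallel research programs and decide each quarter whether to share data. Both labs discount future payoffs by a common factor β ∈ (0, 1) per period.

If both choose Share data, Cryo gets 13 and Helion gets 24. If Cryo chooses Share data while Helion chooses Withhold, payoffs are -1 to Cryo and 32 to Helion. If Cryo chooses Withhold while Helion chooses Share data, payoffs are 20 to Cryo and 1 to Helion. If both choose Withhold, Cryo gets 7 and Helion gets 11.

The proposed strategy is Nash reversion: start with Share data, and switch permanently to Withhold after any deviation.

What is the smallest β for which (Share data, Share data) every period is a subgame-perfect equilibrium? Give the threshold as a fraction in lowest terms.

7/13

Cryo: cooperation gives 13 each period; deviation gives 20 once then 7 forever.
  13/(1−β) ≥ 20 + 7β/(1−β) ⇒ β ≥ 7/13.
Helion: cooperation gives 24 each period; deviation gives 32 once then 11 forever.
  β ≥ 8/21.
Both must hold, so the binding constraint is Cryo's: β ≥ 7/13.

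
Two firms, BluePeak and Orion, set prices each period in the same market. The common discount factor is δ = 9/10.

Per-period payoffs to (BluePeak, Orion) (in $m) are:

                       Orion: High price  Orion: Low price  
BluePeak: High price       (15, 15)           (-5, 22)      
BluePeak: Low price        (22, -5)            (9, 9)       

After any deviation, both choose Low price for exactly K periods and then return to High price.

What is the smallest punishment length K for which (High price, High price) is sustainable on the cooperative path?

2

IC: δ(1−δ^K)/(1−δ) ≥ (22−15)/(15−9) = 7/6.
With δ = 9/10: need 1 − δ^K ≥ 7/6·(1−9/10)/(9/10), i.e. δ^K ≤ 0.8704.
Since (9/10)^1 = 0.9000 and (9/10)^2 = 0.8100, the smallest such K is 2.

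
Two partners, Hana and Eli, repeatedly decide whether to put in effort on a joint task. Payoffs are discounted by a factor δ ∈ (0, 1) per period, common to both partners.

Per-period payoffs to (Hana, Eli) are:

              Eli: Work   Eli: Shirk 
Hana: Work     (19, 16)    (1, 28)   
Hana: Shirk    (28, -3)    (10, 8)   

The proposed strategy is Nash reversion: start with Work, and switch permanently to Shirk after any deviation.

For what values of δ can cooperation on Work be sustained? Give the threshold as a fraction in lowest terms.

3/5

Hana: cooperation gives 19 each period; deviation gives 28 once then 10 forever.
  19/(1−δ) ≥ 28 + 10δ/(1−δ) ⇒ δ ≥ 9/18 = 1/2.
Eli: cooperation gives 16 each period; deviation gives 28 once then 8 forever.
  δ ≥ 12/20 = 3/5.
Both must hold, so the binding constraint is Eli's: δ ≥ 3/5.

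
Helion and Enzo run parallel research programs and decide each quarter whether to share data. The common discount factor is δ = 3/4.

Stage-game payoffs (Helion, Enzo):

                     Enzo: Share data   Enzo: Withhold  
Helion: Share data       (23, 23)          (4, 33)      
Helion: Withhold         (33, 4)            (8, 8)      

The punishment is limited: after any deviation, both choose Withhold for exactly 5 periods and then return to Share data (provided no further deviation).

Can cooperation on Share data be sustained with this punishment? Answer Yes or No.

Comparing payoff streams over the 6 periods until play realigns: cooperate → 23(1+δ+…+δ^5); deviate → 33 + 8(δ+…+δ^5).
Cooperation is sustained iff (23−8)(δ+…+δ^5) ≥ 33−23.
δ+…+δ^5 = 3/4·(1−(3/4)^5)/(1−3/4) = 2.2881, and (33−23)/(23−8) = 0.6667.
2.2881 ≥ 0.6667, so cooperation is sustainable.

Yes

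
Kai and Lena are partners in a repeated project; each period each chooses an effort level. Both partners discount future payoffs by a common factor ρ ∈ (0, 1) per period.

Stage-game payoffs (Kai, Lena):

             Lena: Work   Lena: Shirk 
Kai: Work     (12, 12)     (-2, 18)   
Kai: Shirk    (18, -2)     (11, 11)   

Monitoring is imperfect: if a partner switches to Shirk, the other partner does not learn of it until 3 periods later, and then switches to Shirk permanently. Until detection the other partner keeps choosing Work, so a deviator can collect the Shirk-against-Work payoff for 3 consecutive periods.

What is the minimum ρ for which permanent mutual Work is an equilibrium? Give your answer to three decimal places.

The best deviation is to choose Shirk for all 3 undetected periods, earning 18 each, then 11 forever once detected.
Deviation value: 18(1−ρ^3)/(1−ρ) + 11ρ^3/(1−ρ); cooperation value: 12/(1−ρ).
IC: 12 ≥ 18(1−ρ^3) + 11ρ^3 = 18 − 7ρ^3.
So ρ^3 ≥ 6/7, giving ρ ≥ (6/7)^(1/3) ≈ 0.950.

0.950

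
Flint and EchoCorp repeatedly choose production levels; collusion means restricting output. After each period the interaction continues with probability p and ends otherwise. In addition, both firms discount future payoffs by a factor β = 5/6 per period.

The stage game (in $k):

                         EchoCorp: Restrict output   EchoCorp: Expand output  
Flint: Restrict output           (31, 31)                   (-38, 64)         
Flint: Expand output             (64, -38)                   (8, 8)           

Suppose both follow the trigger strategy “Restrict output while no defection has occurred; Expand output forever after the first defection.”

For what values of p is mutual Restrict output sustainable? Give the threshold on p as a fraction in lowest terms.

Expected continuation weight on next period's payoff is β·p = 5/6·p, which plays the role of the discount factor.
Cooperation requires 5/6·p ≥ (64−31)/(64−8) = 33/56, hence p ≥ 99/140.

99/140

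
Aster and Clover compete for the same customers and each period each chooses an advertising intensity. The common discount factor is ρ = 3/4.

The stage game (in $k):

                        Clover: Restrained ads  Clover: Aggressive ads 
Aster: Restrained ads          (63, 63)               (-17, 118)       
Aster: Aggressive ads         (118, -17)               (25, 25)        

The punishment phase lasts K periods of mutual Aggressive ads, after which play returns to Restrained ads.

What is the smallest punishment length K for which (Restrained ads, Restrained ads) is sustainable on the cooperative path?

IC: ρ(1−ρ^K)/(1−ρ) ≥ (118−63)/(63−25) = 55/38.
With ρ = 3/4: need 1 − ρ^K ≥ 55/38·(1−3/4)/(3/4), i.e. ρ^K ≤ 0.5175.
Since (3/4)^2 = 0.5625 and (3/4)^3 = 0.4219, the smallest such K is 3.

3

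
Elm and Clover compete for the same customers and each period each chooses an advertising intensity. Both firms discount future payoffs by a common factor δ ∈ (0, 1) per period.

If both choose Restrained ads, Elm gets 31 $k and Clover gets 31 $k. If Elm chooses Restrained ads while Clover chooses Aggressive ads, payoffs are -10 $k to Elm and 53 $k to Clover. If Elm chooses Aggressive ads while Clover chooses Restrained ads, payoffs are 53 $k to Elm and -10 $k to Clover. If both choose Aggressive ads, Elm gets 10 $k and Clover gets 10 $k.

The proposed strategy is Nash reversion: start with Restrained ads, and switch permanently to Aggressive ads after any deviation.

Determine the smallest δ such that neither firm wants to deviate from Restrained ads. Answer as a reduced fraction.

22/43

One-period gain from deviating is 53 − 31 = 22. The loss is 31 − 10 = 21 in every subsequent period, with present value 21·δ/(1−δ).
Deviation is unprofitable when 21·δ/(1−δ) ≥ 22, i.e. δ/(1−δ) ≥ 22/21.
Equivalently δ ≥ 22/(22+21) = 22/43.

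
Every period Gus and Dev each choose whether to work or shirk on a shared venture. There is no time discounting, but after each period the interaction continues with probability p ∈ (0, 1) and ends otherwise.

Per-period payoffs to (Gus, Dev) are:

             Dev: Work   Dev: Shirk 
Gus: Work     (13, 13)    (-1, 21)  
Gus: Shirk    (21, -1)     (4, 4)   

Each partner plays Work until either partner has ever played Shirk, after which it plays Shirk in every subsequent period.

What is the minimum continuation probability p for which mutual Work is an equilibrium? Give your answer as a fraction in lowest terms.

8/17

Expected cooperation value is 13 + p·13 + p²·13 + … = 13/(1−p); deviation gives 21 + p·4/(1−p).
13 ≥ 21(1−p) + 4p ⇒ 17p ≥ 8 ⇒ p ≥ 8/17.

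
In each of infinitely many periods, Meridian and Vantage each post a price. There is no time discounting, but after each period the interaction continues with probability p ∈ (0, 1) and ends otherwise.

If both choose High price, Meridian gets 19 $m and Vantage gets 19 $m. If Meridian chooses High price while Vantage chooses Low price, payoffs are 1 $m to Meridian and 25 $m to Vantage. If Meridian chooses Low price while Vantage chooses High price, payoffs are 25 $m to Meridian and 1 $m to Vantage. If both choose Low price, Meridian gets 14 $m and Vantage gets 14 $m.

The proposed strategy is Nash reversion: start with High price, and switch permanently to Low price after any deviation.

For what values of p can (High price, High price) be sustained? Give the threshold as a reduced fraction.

With no time discounting, the continuation probability p plays the role of the discount factor.
Grim-trigger IC: 19/(1−p) ≥ 25 + 14p/(1−p) ⇒ p ≥ (25−19)/(25−14) = 6/11.

6/11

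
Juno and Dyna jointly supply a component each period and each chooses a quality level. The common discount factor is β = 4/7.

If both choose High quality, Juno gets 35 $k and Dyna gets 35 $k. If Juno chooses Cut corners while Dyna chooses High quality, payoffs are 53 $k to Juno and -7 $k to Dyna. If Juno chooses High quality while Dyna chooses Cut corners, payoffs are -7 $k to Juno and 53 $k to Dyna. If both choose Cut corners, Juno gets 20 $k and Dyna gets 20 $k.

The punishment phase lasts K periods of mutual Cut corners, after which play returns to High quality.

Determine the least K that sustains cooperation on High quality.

5

Need Σ_{k=1}^{K} β^k ≥ (53−35)/(35−20) = 1.2000 at β = 4/7.
At K = 4 the sum is 1.1912 < 1.2000; at K = 5 it is 1.2521 ≥ 1.2000.
So the minimum punishment length is K = 5.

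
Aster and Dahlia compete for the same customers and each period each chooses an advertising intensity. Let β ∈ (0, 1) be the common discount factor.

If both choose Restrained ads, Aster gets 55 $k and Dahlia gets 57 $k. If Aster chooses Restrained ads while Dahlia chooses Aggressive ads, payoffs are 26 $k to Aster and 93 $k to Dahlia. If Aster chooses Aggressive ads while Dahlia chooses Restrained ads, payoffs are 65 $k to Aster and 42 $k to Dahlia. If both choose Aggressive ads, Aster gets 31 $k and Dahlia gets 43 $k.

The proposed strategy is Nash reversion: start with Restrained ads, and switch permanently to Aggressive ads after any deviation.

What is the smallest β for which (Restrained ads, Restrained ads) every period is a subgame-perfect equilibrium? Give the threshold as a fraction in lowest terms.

Aster: cooperation gives 55 each period; deviation gives 65 once then 31 forever.
  55/(1−β) ≥ 65 + 31β/(1−β) ⇒ β ≥ 10/34 = 5/17.
Dahlia: cooperation gives 57 each period; deviation gives 93 once then 43 forever.
  β ≥ 36/50 = 18/25.
Both must hold, so the binding constraint is Dahlia's: β ≥ 18/25.

18/25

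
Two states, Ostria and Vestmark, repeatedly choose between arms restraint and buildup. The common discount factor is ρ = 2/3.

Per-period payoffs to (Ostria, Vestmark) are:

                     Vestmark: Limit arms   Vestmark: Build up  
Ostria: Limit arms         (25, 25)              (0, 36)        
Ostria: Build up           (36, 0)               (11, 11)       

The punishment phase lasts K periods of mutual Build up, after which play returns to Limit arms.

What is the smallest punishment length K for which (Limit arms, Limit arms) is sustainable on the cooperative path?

2

No profitable deviation requires (25−11)(ρ+…+ρ^K) ≥ 36−25, i.e. ρ+…+ρ^K ≥ 11/14 ≈ 0.7857.
With ρ = 2/3, the partial sums are K=1: 0.6667, K=2: 1.1111.
K = 2 is the first length at which the sum reaches 0.7857.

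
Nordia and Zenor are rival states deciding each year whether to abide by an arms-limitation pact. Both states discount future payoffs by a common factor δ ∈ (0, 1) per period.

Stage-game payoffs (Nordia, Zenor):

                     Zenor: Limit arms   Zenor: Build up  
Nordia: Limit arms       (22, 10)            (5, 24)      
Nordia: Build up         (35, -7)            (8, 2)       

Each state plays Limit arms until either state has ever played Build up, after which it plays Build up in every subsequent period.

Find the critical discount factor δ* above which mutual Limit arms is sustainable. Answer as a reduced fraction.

Nordia: cooperation gives 22 each period; deviation gives 35 once then 8 forever.
  22/(1−δ) ≥ 35 + 8δ/(1−δ) ⇒ δ ≥ 13/27.
Zenor: cooperation gives 10 each period; deviation gives 24 once then 2 forever.
  δ ≥ 14/22 = 7/11.
Both must hold, so the binding constraint is Zenor's: δ ≥ 7/11.

7/11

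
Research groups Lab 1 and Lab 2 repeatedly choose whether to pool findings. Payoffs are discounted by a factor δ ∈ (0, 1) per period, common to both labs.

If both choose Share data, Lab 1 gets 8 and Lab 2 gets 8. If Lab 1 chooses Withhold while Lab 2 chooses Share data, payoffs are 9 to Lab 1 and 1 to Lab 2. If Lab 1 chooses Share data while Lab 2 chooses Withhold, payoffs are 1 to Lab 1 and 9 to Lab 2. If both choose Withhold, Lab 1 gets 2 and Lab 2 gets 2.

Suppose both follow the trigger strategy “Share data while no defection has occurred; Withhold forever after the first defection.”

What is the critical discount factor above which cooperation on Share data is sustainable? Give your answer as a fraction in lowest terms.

8/(1−δ) ≥ 9 + 2δ/(1−δ)
8 ≥ 9 − 7δ
δ ≥ 1/7.

1/7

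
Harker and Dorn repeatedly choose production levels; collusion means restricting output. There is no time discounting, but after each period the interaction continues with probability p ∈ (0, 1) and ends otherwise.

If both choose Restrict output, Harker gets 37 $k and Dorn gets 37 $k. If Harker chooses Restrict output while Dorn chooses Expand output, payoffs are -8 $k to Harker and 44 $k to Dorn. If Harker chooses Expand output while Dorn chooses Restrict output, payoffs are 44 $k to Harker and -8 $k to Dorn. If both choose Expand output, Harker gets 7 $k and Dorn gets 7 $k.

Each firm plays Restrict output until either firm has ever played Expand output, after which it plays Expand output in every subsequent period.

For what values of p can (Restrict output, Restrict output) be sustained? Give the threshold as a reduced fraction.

With no time discounting, the continuation probability p plays the role of the discount factor.
Grim-trigger IC: 37/(1−p) ≥ 44 + 7p/(1−p) ⇒ p ≥ (44−37)/(44−7) = 7/37.

7/37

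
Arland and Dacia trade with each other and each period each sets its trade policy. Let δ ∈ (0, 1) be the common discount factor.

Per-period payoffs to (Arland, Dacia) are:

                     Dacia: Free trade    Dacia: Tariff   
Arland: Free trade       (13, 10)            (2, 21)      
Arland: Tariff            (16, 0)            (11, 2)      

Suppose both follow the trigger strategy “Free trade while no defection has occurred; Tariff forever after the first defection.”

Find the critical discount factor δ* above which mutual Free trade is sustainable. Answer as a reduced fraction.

3/5

For Arland: deviation gain 16−13 = 3, per-period punishment loss 13−11 = 2. IC gives δ ≥ 3/5.
For Dacia: gain 11, loss 8 per period, so δ ≥ 11/19.
The tighter constraint is Arland's, so cooperation needs δ ≥ 3/5.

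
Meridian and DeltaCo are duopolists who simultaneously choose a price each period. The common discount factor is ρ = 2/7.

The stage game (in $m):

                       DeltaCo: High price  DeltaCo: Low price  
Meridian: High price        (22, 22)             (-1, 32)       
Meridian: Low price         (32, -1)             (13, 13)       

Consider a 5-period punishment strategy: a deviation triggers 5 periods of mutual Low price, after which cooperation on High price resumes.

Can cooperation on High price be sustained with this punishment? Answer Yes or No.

IC: ρ+…+ρ^5 ≥ (32−22)/(22−13) = 10/9.
At ρ = 2/7: partial sum = 0.3992 < 1.1111. Cooperation not sustainable.

No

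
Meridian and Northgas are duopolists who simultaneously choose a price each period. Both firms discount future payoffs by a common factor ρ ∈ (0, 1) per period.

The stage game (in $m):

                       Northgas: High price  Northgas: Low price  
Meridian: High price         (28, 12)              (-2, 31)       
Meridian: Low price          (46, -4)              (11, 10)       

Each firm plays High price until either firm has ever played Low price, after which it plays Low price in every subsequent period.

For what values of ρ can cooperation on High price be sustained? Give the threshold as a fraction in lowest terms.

19/21

Meridian's threshold: (46−28)/(46−11) = 18/35.
Northgas's threshold: (31−12)/(31−10) = 19/21.
18/35 < 19/21, so Northgas binds and ρ* = 19/21.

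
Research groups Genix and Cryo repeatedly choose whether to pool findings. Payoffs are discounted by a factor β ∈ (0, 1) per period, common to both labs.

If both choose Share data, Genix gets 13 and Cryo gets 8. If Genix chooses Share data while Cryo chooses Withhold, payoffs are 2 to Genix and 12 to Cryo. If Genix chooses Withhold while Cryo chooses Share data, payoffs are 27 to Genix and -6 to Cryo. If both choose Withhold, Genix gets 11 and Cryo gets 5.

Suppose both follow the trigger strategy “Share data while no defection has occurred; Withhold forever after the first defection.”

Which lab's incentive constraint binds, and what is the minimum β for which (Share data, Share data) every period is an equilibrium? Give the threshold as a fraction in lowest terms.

Genix: cooperation gives 13 each period; deviation gives 27 once then 11 forever.
  13/(1−β) ≥ 27 + 11β/(1−β) ⇒ β ≥ 14/16 = 7/8.
Cryo: cooperation gives 8 each period; deviation gives 12 once then 5 forever.
  β ≥ 4/7.
Both must hold, so the binding constraint is Genix's: β ≥ 7/8.

Genix; β ≥ 7/8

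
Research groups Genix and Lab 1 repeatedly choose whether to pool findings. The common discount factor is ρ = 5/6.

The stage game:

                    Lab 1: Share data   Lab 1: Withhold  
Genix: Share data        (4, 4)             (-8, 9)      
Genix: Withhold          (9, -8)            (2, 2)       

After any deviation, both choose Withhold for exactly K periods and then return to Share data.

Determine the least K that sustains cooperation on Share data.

4

IC: ρ(1−ρ^K)/(1−ρ) ≥ (9−4)/(4−2) = 5/2.
With ρ = 5/6: need 1 − ρ^K ≥ 5/2·(1−5/6)/(5/6), i.e. ρ^K ≤ 0.5000.
Since (5/6)^3 = 0.5787 and (5/6)^4 = 0.4823, the smallest such K is 4.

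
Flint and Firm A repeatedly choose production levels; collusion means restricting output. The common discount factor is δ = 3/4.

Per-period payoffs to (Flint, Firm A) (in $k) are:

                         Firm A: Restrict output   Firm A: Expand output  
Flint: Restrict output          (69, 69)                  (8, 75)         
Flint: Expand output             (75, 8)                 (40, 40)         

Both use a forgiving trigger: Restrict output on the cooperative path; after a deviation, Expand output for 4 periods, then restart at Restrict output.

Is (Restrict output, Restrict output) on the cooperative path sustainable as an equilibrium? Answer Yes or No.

IC: δ+…+δ^4 ≥ (75−69)/(69−40) = 6/29.
At δ = 3/4: partial sum = 2.0508 ≥ 0.2069. Cooperation sustainable.

Yes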